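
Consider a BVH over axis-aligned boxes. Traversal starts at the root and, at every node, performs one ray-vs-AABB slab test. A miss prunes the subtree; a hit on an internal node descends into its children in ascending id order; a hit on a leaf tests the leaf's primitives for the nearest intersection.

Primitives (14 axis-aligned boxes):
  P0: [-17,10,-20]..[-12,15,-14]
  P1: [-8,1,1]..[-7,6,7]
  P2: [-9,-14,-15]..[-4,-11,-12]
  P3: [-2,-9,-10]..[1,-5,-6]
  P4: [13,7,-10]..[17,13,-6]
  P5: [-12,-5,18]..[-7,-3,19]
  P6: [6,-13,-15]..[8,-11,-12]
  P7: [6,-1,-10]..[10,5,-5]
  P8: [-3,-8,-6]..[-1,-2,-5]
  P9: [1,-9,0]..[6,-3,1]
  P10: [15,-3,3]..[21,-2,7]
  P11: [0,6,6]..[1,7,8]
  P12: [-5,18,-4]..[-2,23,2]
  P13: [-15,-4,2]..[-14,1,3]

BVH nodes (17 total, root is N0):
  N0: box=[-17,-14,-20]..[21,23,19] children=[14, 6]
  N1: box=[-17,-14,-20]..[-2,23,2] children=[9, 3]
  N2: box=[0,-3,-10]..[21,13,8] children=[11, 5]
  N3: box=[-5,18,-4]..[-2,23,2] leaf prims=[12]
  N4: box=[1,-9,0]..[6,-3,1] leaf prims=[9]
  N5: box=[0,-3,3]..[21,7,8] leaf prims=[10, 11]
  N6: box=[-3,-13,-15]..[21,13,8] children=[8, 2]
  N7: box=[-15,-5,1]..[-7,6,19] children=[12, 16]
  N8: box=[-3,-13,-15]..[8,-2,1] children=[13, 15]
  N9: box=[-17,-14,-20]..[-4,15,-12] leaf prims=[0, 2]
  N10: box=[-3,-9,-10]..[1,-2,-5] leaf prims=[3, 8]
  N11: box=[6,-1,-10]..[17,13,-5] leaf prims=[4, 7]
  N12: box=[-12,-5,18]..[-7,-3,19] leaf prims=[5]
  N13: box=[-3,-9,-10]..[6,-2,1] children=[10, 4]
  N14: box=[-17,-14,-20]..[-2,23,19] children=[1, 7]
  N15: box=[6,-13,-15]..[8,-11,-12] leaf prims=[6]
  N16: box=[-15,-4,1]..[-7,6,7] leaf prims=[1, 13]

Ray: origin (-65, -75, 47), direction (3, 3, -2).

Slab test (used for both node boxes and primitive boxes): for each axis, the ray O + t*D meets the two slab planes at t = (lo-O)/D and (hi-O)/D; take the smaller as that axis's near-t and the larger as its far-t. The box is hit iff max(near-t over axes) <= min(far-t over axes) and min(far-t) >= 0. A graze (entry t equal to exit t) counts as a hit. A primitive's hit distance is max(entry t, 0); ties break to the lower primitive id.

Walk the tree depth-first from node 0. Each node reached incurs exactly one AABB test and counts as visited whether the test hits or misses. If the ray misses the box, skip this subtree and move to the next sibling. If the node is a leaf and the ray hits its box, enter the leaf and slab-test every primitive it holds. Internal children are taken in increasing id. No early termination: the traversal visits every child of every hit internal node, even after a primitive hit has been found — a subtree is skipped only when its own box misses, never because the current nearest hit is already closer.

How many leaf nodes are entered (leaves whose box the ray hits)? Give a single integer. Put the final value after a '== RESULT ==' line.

Trace the traversal:
N0 x:[16,86/3] y:[61/3,98/3] z:[14,67/2] -> hit [61/3,86/3], descend [6, 14]
  N6 x:[62/3,86/3] y:[62/3,88/3] z:[39/2,31] -> hit [62/3,86/3], descend [2, 8]
    N2 x:[65/3,86/3] y:[24,88/3] z:[39/2,57/2] -> hit [24,57/2], descend [5, 11]
      N5 x:[65/3,86/3] y:[24,82/3] z:[39/2,22] -> miss, prune
      N11 x:[71/3,82/3] y:[74/3,88/3] z:[26,57/2] -> hit [26,82/3] leaf, test {P4@t=82/3, P7(miss)}
    N8 x:[62/3,73/3] y:[62/3,73/3] z:[23,31] -> hit [23,73/3], descend [13, 15]
      N13 x:[62/3,71/3] y:[22,73/3] z:[23,57/2] -> hit [23,71/3], descend [4, 10]
        N4 x:[22,71/3] y:[22,24] z:[23,47/2] -> hit [23,47/2] leaf, test {P9@t=23}
        N10 x:[62/3,22] y:[22,73/3] z:[26,57/2] -> miss, prune
      N15 x:[71/3,73/3] y:[62/3,64/3] z:[59/2,31] -> miss, prune
  N14 x:[16,21] y:[61/3,98/3] z:[14,67/2] -> hit [61/3,21], descend [1, 7]
    N1 x:[16,21] y:[61/3,98/3] z:[45/2,67/2] -> miss, prune
    N7 x:[50/3,58/3] y:[70/3,27] z:[14,23] -> miss, prune

order=[0, 6, 2, 5, 11, 8, 13, 4, 10, 15, 14, 1, 7]  |boxes|=13  |leaves|=2  hit=P9

== RESULT ==
2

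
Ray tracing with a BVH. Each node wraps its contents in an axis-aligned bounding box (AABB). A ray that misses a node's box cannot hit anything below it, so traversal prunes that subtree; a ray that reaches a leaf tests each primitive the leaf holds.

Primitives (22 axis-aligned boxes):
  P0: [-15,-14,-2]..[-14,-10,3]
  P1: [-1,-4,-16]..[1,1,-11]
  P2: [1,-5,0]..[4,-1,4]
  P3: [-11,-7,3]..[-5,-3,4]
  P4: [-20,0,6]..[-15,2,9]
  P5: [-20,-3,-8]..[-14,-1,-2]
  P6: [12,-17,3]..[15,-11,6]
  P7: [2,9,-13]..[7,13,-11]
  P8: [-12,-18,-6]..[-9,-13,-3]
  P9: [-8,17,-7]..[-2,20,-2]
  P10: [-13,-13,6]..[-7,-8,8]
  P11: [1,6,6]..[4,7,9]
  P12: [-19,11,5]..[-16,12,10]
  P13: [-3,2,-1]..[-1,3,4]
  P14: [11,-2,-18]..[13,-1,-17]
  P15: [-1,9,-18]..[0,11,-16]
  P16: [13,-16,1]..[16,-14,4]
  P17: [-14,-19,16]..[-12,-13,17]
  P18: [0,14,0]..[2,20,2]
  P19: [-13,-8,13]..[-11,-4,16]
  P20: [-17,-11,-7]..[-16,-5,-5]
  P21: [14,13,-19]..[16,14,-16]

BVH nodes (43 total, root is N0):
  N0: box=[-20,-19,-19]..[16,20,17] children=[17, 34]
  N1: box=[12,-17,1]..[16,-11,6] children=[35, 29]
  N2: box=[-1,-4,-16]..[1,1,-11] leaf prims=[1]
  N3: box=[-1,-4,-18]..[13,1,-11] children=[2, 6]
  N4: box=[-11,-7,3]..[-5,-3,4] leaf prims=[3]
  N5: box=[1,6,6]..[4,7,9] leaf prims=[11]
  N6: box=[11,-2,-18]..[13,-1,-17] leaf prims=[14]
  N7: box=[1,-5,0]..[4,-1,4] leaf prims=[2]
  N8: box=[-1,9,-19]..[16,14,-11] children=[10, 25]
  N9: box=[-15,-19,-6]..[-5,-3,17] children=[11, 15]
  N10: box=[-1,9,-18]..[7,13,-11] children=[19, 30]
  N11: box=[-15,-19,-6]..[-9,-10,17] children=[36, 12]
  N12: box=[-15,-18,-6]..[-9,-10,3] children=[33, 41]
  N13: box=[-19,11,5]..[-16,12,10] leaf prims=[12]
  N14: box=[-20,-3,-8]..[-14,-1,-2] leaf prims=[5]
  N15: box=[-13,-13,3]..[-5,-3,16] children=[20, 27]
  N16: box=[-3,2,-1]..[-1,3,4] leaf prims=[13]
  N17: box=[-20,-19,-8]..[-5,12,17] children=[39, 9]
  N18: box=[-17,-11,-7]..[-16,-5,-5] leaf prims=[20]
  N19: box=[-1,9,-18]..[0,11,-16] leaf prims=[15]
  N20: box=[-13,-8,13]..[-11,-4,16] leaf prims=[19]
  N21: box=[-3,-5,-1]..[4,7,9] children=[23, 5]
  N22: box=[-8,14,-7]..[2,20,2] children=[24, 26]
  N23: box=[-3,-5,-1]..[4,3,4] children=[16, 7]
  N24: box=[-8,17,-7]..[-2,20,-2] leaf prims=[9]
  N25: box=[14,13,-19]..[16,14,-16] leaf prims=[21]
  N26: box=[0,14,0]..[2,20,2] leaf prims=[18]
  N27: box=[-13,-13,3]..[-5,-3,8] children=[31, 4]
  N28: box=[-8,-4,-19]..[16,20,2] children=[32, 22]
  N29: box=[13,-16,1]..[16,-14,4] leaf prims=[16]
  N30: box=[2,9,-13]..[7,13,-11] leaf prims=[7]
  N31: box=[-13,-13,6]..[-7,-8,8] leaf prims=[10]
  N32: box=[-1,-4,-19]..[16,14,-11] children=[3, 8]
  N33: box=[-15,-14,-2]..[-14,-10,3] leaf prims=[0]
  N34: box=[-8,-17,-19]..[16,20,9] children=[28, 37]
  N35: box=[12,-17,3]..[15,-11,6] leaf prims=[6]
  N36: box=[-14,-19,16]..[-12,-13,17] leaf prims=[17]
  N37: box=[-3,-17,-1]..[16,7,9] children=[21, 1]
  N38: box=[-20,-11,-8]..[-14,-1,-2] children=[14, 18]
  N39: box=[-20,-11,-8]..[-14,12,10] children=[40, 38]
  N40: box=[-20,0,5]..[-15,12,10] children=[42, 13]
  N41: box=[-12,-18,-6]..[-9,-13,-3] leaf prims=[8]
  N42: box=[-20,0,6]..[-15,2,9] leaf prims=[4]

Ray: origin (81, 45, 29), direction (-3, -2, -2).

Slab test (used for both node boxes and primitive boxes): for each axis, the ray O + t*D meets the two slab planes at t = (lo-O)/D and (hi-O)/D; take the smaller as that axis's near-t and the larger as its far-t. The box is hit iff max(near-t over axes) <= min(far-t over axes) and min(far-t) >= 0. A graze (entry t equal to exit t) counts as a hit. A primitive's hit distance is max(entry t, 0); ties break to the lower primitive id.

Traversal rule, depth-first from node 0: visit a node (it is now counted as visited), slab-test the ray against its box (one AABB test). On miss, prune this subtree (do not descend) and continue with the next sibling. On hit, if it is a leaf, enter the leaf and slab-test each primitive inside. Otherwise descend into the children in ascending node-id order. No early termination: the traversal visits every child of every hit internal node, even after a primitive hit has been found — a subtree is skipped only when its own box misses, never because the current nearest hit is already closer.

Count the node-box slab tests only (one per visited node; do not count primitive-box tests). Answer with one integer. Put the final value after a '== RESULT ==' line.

Traverse from the root:
N0 x:[65/3,101/3] y:[25/2,32] z:[6,24] -> hit [65/3,24], descend [17, 34]
  N17 x:[86/3,101/3] y:[33/2,32] z:[6,37/2] -> miss, prune
  N34 x:[65/3,89/3] y:[25/2,31] z:[10,24] -> hit [65/3,24], descend [28, 37]
    N28 x:[65/3,89/3] y:[25/2,49/2] z:[27/2,24] -> hit [65/3,24], descend [22, 32]
      N22 x:[79/3,89/3] y:[25/2,31/2] z:[27/2,18] -> miss, prune
      N32 x:[65/3,82/3] y:[31/2,49/2] z:[20,24] -> hit [65/3,24], descend [3, 8]
        N3 x:[68/3,82/3] y:[22,49/2] z:[20,47/2] -> hit [68/3,47/2], descend [2, 6]
          N2 x:[80/3,82/3] y:[22,49/2] z:[20,45/2] -> miss, prune
          N6 x:[68/3,70/3] y:[23,47/2] z:[23,47/2] -> hit [23,70/3] leaf, test {P14@t=23}
        N8 x:[65/3,82/3] y:[31/2,18] z:[20,24] -> miss, prune
    N37 x:[65/3,28] y:[19,31] z:[10,15] -> miss, prune

11 AABB tests over nodes [0, 17, 34, 28, 22, 32, 3, 2, 6, 8, 37]; 1 leaf entered; closest P14.

== RESULT ==
11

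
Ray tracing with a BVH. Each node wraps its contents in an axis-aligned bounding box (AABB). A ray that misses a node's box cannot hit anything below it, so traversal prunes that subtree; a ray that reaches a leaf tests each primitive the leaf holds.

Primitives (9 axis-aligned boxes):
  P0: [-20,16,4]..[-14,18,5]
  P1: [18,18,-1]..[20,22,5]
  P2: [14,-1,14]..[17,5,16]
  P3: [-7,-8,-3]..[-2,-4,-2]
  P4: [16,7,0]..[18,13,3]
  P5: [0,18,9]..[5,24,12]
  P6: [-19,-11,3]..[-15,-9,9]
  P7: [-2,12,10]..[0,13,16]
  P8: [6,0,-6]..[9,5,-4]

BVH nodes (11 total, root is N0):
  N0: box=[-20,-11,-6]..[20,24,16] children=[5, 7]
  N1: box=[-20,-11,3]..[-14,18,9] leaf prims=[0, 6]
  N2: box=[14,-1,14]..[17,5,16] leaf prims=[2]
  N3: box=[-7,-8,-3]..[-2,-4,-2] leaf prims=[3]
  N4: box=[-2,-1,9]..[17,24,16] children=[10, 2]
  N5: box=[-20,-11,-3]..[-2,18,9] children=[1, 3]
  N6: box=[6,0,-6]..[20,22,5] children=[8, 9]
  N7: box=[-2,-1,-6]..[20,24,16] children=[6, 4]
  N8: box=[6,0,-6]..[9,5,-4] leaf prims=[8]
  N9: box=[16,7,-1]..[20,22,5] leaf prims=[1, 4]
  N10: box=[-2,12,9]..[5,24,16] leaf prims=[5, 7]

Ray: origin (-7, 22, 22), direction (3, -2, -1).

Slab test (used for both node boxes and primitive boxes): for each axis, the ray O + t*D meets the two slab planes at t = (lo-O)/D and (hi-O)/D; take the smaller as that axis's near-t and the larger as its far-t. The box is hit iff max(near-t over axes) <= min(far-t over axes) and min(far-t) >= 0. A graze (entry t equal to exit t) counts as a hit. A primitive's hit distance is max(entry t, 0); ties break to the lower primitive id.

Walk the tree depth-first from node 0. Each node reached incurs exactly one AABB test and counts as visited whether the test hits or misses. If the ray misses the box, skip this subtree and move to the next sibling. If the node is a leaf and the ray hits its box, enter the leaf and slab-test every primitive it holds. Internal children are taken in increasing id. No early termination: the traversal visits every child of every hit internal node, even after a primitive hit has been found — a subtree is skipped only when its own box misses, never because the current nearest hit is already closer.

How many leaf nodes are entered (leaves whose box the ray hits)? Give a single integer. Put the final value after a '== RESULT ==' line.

Traverse from the root:
N0 x:[-13/3,9] y:[-1,33/2] z:[6,28] -> hit [6,9], descend [5, 7]
  N5 x:[-13/3,5/3] y:[2,33/2] z:[13,25] -> miss, prune
  N7 x:[5/3,9] y:[-1,23/2] z:[6,28] -> hit [6,9], descend [4, 6]
    N4 x:[5/3,8] y:[-1,23/2] z:[6,13] -> hit [6,8], descend [2, 10]
      N2 x:[7,8] y:[17/2,23/2] z:[6,8] -> miss, prune
      N10 x:[5/3,4] y:[-1,5] z:[6,13] -> miss, prune
    N6 x:[13/3,9] y:[0,11] z:[17,28] -> miss, prune

7 AABB tests over nodes [0, 5, 7, 4, 2, 10, 6]; 0 leaves entered; closest miss.

== RESULT ==
0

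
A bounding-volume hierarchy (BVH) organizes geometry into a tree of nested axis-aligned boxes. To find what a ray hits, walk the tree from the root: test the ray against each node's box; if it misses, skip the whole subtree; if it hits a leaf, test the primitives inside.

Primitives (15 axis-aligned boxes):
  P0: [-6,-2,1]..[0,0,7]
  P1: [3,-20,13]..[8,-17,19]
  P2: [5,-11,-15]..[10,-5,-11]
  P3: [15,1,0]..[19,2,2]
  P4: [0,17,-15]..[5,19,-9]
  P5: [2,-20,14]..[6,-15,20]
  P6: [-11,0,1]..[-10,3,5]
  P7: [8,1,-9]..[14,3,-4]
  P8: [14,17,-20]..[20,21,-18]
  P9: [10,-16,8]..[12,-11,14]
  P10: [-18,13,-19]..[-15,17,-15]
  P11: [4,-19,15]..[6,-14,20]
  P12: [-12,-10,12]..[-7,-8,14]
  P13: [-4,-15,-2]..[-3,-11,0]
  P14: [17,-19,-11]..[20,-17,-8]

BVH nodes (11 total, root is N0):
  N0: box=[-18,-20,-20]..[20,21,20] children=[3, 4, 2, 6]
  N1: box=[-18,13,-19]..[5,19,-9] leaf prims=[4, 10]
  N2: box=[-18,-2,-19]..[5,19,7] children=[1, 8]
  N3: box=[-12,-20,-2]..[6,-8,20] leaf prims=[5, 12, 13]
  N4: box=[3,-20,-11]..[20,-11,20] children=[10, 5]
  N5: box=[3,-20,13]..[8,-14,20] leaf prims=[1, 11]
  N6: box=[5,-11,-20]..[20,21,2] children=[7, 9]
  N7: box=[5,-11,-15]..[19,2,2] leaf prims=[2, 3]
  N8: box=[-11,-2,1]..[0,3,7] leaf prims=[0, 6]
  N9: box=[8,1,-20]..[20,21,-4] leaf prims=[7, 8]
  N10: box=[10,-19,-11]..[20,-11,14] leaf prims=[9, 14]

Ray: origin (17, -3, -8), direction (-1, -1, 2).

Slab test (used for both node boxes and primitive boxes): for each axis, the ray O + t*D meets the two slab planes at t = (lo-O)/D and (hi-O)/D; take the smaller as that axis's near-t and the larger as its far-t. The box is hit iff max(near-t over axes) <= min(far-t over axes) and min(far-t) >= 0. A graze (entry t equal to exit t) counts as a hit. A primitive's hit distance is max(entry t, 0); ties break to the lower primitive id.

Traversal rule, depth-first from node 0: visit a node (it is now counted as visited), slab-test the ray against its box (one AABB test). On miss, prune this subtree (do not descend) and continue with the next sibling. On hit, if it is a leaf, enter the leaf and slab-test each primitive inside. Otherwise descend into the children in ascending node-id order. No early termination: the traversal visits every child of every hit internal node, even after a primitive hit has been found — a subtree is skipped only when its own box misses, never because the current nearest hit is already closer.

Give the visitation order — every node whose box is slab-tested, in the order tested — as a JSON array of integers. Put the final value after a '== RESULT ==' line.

Walk:
N0 x:[-3,35] y:[-24,17] z:[-6,14] -> hit [-3,14], descend [2, 3, 4, 6]
  N2 x:[12,35] y:[-22,-1] z:[-11/2,15/2] -> miss, prune
  N3 x:[11,29] y:[5,17] z:[3,14] -> hit [11,14] leaf, test {P5@t=12, P12(miss), P13(miss)}
  N4 x:[-3,14] y:[8,17] z:[-3/2,14] -> hit [8,14], descend [5, 10]
    N5 x:[9,14] y:[11,17] z:[21/2,14] -> hit [11,14] leaf, test {P1(miss), P11@t=23/2}
    N10 x:[-3,7] y:[8,16] z:[-3/2,11] -> miss, prune
  N6 x:[-3,12] y:[-24,8] z:[-6,5] -> hit [-3,5], descend [7, 9]
    N7 x:[-2,12] y:[-5,8] z:[-7/2,5] -> hit [-2,5] leaf, test {P2(miss), P3(miss)}
    N9 x:[-3,9] y:[-24,-4] z:[-6,2] -> miss, prune

Visited [0, 2, 3, 4, 5, 10, 6, 7, 9]. Tests: 9 box, 3 leaf. Nearest: P11.

== RESULT ==
[0, 2, 3, 4, 5, 10, 6, 7, 9]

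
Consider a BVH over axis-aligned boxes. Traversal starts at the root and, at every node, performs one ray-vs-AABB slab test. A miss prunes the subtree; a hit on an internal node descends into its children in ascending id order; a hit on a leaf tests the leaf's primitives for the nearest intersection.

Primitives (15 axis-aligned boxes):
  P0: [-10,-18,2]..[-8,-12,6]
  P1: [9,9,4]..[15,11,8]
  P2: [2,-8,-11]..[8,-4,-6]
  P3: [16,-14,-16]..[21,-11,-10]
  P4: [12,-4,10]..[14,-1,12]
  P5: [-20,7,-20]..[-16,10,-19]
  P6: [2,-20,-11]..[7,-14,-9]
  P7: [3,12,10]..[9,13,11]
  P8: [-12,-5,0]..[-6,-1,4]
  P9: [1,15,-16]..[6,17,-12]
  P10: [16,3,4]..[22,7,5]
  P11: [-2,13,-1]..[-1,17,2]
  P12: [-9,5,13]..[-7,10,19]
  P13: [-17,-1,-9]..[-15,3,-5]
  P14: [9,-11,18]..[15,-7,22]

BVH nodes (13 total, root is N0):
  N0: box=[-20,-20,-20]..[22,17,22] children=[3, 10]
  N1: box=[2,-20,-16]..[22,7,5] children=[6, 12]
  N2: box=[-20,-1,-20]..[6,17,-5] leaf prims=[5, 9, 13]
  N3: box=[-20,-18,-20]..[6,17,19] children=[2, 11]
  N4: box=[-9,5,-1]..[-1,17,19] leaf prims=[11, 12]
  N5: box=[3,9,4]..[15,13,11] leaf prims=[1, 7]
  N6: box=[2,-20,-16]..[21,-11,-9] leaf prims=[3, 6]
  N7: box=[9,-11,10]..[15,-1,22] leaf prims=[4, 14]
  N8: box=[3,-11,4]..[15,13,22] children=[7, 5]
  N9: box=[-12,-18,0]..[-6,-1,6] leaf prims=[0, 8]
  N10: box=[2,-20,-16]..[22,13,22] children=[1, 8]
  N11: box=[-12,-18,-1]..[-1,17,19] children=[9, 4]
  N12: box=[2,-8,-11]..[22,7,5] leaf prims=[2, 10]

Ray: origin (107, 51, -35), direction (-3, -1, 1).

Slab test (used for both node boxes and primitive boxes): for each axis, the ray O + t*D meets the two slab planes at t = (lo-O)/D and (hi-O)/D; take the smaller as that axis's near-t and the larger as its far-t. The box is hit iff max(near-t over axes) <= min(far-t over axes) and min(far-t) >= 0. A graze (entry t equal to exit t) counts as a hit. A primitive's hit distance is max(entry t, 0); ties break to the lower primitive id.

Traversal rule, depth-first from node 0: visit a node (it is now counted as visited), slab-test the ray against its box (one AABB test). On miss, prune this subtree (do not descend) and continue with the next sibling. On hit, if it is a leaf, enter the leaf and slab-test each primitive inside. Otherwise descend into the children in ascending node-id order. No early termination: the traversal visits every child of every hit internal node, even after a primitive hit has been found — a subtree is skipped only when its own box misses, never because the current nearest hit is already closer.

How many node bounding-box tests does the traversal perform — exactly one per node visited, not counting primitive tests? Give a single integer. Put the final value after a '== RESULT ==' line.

Traverse from the root:
N0 x:[85/3,127/3] y:[34,71] z:[15,57] -> hit [34,127/3], descend [3, 10]
  N3 x:[101/3,127/3] y:[34,69] z:[15,54] -> hit [34,127/3], descend [2, 11]
    N2 x:[101/3,127/3] y:[34,52] z:[15,30] -> miss, prune
    N11 x:[36,119/3] y:[34,69] z:[34,54] -> hit [36,119/3], descend [4, 9]
      N4 x:[36,116/3] y:[34,46] z:[34,54] -> hit [36,116/3] leaf, test {P11@t=36, P12(miss)}
      N9 x:[113/3,119/3] y:[52,69] z:[35,41] -> miss, prune
  N10 x:[85/3,35] y:[38,71] z:[19,57] -> miss, prune

Summary -> nodes [0, 3, 2, 11, 4, 9, 10]; box-tests=7; leaf-entries=1; first=P11

== RESULT ==
7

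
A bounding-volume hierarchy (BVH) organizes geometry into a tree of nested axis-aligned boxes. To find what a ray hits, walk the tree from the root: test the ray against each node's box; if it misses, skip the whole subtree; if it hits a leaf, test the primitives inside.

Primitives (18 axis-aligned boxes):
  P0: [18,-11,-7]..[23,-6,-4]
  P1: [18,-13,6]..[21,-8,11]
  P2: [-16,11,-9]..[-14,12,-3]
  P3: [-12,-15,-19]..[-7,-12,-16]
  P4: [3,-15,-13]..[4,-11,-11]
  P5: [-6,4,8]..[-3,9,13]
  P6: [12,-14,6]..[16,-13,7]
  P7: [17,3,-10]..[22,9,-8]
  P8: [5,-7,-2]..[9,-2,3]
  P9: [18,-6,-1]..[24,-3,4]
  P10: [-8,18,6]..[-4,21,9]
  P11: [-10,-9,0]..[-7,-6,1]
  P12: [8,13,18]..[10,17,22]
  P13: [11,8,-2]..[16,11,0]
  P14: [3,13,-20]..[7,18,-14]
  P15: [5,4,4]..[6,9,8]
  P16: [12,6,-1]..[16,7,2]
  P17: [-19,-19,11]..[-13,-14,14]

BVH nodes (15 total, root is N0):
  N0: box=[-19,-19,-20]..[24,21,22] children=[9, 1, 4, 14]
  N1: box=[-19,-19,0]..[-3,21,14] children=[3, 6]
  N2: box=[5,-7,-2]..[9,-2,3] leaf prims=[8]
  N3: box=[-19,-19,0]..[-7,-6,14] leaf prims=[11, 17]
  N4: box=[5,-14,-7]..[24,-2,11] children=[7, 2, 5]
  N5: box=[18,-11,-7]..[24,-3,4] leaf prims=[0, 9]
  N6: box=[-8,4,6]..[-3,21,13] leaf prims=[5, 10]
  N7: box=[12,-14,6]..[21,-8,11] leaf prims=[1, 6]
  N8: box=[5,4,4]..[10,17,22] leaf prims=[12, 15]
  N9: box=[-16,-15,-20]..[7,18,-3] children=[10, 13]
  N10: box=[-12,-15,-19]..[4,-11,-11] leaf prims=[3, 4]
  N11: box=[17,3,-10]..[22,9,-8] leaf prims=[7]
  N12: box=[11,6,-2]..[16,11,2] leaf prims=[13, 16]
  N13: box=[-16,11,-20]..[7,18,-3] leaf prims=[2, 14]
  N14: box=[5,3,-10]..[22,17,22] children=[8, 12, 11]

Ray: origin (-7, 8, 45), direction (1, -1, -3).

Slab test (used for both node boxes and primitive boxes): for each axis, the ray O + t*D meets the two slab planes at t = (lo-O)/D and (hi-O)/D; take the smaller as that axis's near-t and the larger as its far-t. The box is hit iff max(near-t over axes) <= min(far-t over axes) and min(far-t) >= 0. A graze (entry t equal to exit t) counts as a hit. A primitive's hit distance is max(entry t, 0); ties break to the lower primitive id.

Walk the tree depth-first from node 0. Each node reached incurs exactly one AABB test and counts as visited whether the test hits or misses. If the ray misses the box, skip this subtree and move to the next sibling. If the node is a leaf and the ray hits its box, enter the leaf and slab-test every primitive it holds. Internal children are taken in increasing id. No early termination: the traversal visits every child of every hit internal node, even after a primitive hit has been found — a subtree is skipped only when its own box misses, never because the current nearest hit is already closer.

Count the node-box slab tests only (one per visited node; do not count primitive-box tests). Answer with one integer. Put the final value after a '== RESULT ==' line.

Walk:
N0 x:[-12,31] y:[-13,27] z:[23/3,65/3] -> hit [23/3,65/3], descend [1, 4, 9, 14]
  N1 x:[-12,4] y:[-13,27] z:[31/3,15] -> miss, prune
  N4 x:[12,31] y:[10,22] z:[34/3,52/3] -> hit [12,52/3], descend [2, 5, 7]
    N2 x:[12,16] y:[10,15] z:[14,47/3] -> hit [14,15] leaf, test {P8@t=14}
    N5 x:[25,31] y:[11,19] z:[41/3,52/3] -> miss, prune
    N7 x:[19,28] y:[16,22] z:[34/3,13] -> miss, prune
  N9 x:[-9,14] y:[-10,23] z:[16,65/3] -> miss, prune
  N14 x:[12,29] y:[-9,5] z:[23/3,55/3] -> miss, prune

Visited [0, 1, 4, 2, 5, 7, 9, 14]. Tests: 8 box, 1 leaf. Nearest: P8.

== RESULT ==
8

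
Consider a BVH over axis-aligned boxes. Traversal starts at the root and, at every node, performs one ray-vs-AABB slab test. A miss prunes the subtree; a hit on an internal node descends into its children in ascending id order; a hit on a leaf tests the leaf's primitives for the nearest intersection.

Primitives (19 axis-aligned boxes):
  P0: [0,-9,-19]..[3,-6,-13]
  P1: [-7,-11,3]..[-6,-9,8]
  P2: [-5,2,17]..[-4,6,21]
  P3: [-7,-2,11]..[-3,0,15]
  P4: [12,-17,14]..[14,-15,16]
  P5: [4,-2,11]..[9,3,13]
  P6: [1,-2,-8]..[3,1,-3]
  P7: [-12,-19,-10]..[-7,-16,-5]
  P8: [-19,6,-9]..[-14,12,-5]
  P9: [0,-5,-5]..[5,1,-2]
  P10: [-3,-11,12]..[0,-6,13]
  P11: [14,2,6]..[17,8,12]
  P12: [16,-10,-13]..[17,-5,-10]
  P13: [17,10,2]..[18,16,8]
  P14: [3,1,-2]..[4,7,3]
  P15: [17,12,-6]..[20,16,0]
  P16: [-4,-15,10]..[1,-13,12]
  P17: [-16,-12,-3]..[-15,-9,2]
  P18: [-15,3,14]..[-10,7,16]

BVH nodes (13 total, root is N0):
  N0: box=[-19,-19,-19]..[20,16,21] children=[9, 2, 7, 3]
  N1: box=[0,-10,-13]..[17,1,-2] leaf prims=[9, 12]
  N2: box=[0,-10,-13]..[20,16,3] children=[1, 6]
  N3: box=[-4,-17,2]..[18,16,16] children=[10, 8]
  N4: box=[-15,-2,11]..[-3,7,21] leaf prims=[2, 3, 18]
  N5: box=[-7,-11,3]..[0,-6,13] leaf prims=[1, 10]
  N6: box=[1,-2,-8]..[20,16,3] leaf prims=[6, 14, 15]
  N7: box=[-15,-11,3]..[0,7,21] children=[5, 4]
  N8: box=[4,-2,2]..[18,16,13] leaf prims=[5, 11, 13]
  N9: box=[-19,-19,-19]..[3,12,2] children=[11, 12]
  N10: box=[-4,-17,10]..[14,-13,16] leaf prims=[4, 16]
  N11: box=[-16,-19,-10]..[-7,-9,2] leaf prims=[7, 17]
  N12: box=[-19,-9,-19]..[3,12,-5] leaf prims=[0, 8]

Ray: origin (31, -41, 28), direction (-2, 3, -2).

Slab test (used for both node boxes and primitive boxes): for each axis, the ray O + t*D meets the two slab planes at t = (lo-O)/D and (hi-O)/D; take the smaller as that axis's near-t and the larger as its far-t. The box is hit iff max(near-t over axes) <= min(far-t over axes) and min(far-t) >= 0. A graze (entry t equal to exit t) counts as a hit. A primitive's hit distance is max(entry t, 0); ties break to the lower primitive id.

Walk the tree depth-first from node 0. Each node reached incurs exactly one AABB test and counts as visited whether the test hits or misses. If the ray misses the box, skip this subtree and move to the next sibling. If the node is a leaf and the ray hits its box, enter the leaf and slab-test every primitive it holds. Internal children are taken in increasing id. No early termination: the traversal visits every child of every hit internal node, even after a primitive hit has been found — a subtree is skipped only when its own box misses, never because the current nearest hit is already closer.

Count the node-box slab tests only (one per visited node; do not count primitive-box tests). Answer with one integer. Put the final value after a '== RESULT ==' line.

Walk:
N0 x:[11/2,25] y:[22/3,19] z:[7/2,47/2] -> hit [22/3,19], descend [2, 3, 7, 9]
  N2 x:[11/2,31/2] y:[31/3,19] z:[25/2,41/2] -> hit [25/2,31/2], descend [1, 6]
    N1 x:[7,31/2] y:[31/3,14] z:[15,41/2] -> miss, prune
    N6 x:[11/2,15] y:[13,19] z:[25/2,18] -> hit [13,15] leaf, test {P6(miss), P14@t=14, P15(miss)}
  N3 x:[13/2,35/2] y:[8,19] z:[6,13] -> hit [8,13], descend [8, 10]
    N8 x:[13/2,27/2] y:[13,19] z:[15/2,13] -> hit [13,13] leaf, test {P5(miss), P11(miss), P13(miss)}
    N10 x:[17/2,35/2] y:[8,28/3] z:[6,9] -> hit [17/2,9] leaf, test {P4(miss), P16(miss)}
  N7 x:[31/2,23] y:[10,16] z:[7/2,25/2] -> miss, prune
  N9 x:[14,25] y:[22/3,53/3] z:[13,47/2] -> hit [14,53/3], descend [11, 12]
    N11 x:[19,47/2] y:[22/3,32/3] z:[13,19] -> miss, prune
    N12 x:[14,25] y:[32/3,53/3] z:[33/2,47/2] -> hit [33/2,53/3] leaf, test {P0(miss), P8(miss)}

order=[0, 2, 1, 6, 3, 8, 10, 7, 9, 11, 12]  |boxes|=11  |leaves|=4  hit=P14

== RESULT ==
11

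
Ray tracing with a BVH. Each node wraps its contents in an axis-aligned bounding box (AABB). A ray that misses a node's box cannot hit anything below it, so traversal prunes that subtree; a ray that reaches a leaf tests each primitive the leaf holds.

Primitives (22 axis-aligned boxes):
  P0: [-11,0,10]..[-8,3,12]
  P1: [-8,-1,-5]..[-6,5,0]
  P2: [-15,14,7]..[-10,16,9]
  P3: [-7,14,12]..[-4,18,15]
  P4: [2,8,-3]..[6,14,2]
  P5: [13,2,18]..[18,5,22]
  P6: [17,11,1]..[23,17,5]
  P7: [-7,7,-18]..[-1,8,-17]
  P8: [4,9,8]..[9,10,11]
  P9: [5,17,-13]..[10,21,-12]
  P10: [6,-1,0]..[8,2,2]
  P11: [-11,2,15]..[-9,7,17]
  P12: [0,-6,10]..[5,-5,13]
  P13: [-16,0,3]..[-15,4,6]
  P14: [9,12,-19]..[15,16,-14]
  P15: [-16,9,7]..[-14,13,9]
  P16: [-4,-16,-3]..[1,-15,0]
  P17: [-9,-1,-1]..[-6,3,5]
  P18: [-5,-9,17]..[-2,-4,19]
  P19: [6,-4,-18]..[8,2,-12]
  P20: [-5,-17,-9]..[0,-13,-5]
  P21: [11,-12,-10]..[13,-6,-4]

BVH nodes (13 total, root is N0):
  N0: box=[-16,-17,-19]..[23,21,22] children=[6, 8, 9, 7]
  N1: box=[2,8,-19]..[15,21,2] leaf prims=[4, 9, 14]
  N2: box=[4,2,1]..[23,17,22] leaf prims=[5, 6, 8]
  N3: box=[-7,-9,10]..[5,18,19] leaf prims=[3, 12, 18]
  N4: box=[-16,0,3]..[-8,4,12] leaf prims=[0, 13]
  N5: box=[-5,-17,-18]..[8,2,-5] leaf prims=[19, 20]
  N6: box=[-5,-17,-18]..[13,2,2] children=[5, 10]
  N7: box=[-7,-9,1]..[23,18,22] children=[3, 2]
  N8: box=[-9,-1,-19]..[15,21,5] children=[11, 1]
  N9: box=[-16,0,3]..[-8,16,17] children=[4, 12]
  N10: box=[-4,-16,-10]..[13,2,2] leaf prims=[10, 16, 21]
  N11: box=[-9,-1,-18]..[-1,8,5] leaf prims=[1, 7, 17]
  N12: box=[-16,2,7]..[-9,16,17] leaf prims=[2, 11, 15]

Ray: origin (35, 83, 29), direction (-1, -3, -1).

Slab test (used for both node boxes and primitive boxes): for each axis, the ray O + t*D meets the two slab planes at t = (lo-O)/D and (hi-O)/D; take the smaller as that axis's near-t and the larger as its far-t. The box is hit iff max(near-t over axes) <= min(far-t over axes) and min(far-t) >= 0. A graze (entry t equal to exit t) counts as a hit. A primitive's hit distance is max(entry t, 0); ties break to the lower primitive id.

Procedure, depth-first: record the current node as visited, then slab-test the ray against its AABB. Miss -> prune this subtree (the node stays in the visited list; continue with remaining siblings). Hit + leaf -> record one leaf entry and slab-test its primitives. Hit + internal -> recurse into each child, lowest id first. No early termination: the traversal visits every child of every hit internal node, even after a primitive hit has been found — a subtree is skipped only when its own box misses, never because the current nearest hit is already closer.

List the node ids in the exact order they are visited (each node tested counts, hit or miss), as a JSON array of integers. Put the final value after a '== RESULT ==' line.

Walk:
N0 x:[12,51] y:[62/3,100/3] z:[7,48] -> hit [62/3,100/3], descend [6, 7, 8, 9]
  N6 x:[22,40] y:[27,100/3] z:[27,47] -> hit [27,100/3], descend [5, 10]
    N5 x:[27,40] y:[27,100/3] z:[34,47] -> miss, prune
    N10 x:[22,39] y:[27,33] z:[27,39] -> hit [27,33] leaf, test {P10@t=27, P16(miss), P21(miss)}
  N7 x:[12,42] y:[65/3,92/3] z:[7,28] -> hit [65/3,28], descend [2, 3]
    N2 x:[12,31] y:[22,27] z:[7,28] -> hit [22,27] leaf, test {P5(miss), P6(miss), P8(miss)}
    N3 x:[30,42] y:[65/3,92/3] z:[10,19] -> miss, prune
  N8 x:[20,44] y:[62/3,28] z:[24,48] -> hit [24,28], descend [1, 11]
    N1 x:[20,33] y:[62/3,25] z:[27,48] -> miss, prune
    N11 x:[36,44] y:[25,28] z:[24,47] -> miss, prune
  N9 x:[43,51] y:[67/3,83/3] z:[12,26] -> miss, prune

Summary -> nodes [0, 6, 5, 10, 7, 2, 3, 8, 1, 11, 9]; box-tests=11; leaf-entries=2; first=P10

== RESULT ==
[0, 6, 5, 10, 7, 2, 3, 8, 1, 11, 9]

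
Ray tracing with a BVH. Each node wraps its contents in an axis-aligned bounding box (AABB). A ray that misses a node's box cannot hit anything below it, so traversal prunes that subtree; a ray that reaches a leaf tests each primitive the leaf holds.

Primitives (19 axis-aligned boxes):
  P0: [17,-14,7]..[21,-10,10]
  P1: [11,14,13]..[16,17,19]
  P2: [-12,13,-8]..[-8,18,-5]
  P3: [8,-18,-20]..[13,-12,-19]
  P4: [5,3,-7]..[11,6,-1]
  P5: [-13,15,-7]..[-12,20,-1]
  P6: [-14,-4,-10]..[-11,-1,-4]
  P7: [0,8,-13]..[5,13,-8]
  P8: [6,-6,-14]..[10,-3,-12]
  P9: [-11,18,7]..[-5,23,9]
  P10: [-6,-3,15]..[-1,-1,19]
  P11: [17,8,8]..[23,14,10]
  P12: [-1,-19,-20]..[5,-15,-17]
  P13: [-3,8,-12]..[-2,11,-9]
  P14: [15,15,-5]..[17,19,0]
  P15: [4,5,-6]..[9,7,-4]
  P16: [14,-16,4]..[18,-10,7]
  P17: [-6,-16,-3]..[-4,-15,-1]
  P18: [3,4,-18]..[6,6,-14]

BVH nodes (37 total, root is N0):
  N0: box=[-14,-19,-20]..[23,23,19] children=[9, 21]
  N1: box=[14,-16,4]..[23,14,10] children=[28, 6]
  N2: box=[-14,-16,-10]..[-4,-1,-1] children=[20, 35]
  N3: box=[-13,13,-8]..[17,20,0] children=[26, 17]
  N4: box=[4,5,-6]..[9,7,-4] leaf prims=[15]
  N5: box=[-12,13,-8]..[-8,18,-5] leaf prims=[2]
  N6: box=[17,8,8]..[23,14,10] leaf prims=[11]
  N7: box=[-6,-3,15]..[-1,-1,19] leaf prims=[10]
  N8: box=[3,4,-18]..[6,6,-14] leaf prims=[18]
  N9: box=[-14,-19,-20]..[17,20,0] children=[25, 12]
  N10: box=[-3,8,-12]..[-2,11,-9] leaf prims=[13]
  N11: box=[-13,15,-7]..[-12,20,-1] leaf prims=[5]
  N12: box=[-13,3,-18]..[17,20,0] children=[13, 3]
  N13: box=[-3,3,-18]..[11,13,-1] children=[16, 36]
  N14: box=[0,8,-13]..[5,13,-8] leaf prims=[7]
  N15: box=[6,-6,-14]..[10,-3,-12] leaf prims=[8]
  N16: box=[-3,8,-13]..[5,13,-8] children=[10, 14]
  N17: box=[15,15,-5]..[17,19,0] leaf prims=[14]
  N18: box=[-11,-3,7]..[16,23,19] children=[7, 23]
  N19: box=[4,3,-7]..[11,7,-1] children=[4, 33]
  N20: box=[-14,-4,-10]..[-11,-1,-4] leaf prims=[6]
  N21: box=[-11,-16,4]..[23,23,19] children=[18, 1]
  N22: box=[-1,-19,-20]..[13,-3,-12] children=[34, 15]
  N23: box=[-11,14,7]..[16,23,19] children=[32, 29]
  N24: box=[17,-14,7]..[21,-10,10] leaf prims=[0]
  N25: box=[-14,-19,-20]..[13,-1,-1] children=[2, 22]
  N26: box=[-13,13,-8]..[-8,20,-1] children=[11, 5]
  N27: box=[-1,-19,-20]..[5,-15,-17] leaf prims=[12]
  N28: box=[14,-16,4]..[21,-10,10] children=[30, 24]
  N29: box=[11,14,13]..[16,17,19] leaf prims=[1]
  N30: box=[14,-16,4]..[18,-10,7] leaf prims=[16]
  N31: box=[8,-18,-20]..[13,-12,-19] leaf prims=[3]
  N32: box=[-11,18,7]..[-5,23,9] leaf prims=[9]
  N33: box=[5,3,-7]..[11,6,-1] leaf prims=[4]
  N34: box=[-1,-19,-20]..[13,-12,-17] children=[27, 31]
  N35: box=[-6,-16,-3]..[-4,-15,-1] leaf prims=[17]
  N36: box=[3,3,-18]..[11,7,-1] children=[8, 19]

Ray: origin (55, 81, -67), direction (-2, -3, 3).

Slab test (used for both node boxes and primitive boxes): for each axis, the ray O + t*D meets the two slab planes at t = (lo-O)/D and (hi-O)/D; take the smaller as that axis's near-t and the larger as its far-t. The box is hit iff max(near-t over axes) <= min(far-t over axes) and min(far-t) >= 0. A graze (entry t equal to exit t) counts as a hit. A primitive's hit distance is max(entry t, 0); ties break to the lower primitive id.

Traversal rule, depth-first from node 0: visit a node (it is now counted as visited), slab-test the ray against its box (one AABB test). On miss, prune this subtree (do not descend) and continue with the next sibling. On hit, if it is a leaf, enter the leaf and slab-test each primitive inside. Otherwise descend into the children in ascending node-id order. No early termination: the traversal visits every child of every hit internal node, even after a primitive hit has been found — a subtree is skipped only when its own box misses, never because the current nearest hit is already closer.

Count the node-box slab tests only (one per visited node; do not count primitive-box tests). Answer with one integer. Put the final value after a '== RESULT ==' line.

Trace the traversal:
N0 x:[16,69/2] y:[58/3,100/3] z:[47/3,86/3] -> hit [58/3,86/3], descend [9, 21]
  N9 x:[19,69/2] y:[61/3,100/3] z:[47/3,67/3] -> hit [61/3,67/3], descend [12, 25]
    N12 x:[19,34] y:[61/3,26] z:[49/3,67/3] -> hit [61/3,67/3], descend [3, 13]
      N3 x:[19,34] y:[61/3,68/3] z:[59/3,67/3] -> hit [61/3,67/3], descend [17, 26]
        N17 x:[19,20] y:[62/3,22] z:[62/3,67/3] -> miss, prune
        N26 x:[63/2,34] y:[61/3,68/3] z:[59/3,22] -> miss, prune
      N13 x:[22,29] y:[68/3,26] z:[49/3,22] -> miss, prune
    N25 x:[21,69/2] y:[82/3,100/3] z:[47/3,22] -> miss, prune
  N21 x:[16,33] y:[58/3,97/3] z:[71/3,86/3] -> hit [71/3,86/3], descend [1, 18]
    N1 x:[16,41/2] y:[67/3,97/3] z:[71/3,77/3] -> miss, prune
    N18 x:[39/2,33] y:[58/3,28] z:[74/3,86/3] -> hit [74/3,28], descend [7, 23]
      N7 x:[28,61/2] y:[82/3,28] z:[82/3,86/3] -> hit [28,28] leaf, test {P10@t=28}
      N23 x:[39/2,33] y:[58/3,67/3] z:[74/3,86/3] -> miss, prune

Summary -> nodes [0, 9, 12, 3, 17, 26, 13, 25, 21, 1, 18, 7, 23]; box-tests=13; leaf-entries=1; first=P10

== RESULT ==
13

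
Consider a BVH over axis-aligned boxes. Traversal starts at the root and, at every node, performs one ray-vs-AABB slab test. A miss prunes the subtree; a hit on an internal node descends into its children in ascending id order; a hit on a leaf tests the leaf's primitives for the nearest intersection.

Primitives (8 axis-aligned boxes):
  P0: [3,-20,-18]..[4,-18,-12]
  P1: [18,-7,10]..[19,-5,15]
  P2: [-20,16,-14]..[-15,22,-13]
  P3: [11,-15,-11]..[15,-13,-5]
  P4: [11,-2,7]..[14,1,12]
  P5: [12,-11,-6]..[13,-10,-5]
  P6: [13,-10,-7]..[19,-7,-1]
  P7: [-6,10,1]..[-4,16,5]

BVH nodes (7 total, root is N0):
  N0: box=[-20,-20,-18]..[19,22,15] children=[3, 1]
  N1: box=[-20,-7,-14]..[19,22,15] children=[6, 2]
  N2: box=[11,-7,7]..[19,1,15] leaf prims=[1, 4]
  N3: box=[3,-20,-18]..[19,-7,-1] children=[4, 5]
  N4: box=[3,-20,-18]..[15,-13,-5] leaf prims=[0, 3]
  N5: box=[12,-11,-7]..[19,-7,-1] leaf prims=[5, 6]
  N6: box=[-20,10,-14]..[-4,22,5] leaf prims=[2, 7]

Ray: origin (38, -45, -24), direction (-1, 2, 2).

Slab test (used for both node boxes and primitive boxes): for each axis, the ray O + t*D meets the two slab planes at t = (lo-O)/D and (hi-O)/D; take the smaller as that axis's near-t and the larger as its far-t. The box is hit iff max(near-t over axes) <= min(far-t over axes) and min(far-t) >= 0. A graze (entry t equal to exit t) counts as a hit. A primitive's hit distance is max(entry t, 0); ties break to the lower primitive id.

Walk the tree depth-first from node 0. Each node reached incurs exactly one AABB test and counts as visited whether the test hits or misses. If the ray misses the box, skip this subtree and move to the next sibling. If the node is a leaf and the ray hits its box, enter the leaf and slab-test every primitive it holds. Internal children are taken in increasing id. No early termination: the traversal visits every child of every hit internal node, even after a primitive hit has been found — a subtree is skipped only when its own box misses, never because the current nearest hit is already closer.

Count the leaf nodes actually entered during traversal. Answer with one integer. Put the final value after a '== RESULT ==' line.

Walk:
N0 x:[19,58] y:[25/2,67/2] z:[3,39/2] -> hit [19,39/2], descend [1, 3]
  N1 x:[19,58] y:[19,67/2] z:[5,39/2] -> hit [19,39/2], descend [2, 6]
    N2 x:[19,27] y:[19,23] z:[31/2,39/2] -> hit [19,39/2] leaf, test {P1@t=19, P4(miss)}
    N6 x:[42,58] y:[55/2,67/2] z:[5,29/2] -> miss, prune
  N3 x:[19,35] y:[25/2,19] z:[3,23/2] -> miss, prune

Visited [0, 1, 2, 6, 3]. Tests: 5 box, 1 leaf. Nearest: P1.

== RESULT ==
1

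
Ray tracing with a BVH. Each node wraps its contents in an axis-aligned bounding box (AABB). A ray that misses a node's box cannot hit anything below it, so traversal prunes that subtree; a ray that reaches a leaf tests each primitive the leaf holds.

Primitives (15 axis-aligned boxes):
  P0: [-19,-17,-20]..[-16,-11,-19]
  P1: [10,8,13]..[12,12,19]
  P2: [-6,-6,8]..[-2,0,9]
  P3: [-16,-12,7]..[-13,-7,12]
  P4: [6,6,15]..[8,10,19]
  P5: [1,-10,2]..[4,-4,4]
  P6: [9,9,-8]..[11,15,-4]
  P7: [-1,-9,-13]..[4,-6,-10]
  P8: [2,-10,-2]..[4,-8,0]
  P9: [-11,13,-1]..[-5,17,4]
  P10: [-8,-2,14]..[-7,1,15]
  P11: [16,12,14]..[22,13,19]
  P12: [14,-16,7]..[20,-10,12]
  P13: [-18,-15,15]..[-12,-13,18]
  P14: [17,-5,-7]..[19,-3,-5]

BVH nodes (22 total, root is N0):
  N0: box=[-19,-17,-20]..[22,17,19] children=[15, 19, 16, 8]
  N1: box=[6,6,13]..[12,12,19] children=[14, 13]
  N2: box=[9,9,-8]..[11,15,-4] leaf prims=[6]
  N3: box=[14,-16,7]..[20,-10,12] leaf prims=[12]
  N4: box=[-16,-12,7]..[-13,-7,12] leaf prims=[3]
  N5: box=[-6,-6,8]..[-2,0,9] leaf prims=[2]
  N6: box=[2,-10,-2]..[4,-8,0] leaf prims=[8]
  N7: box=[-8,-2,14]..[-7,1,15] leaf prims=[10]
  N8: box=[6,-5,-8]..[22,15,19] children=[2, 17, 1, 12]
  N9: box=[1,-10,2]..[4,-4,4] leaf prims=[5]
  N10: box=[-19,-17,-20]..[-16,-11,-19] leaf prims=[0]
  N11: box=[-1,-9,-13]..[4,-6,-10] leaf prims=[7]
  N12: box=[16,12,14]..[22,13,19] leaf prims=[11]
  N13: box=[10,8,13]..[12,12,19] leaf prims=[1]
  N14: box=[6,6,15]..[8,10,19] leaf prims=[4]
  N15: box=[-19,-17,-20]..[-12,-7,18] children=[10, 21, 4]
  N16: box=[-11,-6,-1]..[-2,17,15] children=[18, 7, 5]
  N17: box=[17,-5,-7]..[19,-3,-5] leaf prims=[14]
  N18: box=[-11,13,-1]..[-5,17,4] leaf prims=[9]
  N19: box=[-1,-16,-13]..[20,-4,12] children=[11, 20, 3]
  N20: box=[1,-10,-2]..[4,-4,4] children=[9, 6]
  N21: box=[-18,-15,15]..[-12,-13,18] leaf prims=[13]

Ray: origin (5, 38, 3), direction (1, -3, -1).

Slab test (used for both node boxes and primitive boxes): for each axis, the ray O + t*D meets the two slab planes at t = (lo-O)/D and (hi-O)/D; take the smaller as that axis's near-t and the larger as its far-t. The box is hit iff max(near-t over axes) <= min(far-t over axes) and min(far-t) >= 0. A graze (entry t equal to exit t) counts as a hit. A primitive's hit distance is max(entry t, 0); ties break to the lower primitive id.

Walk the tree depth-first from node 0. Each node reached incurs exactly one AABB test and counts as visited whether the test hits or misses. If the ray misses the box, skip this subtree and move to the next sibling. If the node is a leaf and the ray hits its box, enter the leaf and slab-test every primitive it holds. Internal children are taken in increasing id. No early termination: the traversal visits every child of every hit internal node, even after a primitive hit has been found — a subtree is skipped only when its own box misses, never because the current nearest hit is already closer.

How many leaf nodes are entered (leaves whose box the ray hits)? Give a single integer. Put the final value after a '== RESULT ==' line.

Walk:
N0 x:[-24,17] y:[7,55/3] z:[-16,23] -> hit [7,17], descend [8, 15, 16, 19]
  N8 x:[1,17] y:[23/3,43/3] z:[-16,11] -> hit [23/3,11], descend [1, 2, 12, 17]
    N1 x:[1,7] y:[26/3,32/3] z:[-16,-10] -> miss, prune
    N2 x:[4,6] y:[23/3,29/3] z:[7,11] -> miss, prune
    N12 x:[11,17] y:[25/3,26/3] z:[-16,-11] -> miss, prune
    N17 x:[12,14] y:[41/3,43/3] z:[8,10] -> miss, prune
  N15 x:[-24,-17] y:[15,55/3] z:[-15,23] -> miss, prune
  N16 x:[-16,-7] y:[7,44/3] z:[-12,4] -> miss, prune
  N19 x:[-6,15] y:[14,18] z:[-9,16] -> hit [14,15], descend [3, 11, 20]
    N3 x:[9,15] y:[16,18] z:[-9,-4] -> miss, prune
    N11 x:[-6,-1] y:[44/3,47/3] z:[13,16] -> miss, prune
    N20 x:[-4,-1] y:[14,16] z:[-1,5] -> miss, prune

Summary -> nodes [0, 8, 1, 2, 12, 17, 15, 16, 19, 3, 11, 20]; box-tests=12; leaf-entries=0; first=miss

== RESULT ==
0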